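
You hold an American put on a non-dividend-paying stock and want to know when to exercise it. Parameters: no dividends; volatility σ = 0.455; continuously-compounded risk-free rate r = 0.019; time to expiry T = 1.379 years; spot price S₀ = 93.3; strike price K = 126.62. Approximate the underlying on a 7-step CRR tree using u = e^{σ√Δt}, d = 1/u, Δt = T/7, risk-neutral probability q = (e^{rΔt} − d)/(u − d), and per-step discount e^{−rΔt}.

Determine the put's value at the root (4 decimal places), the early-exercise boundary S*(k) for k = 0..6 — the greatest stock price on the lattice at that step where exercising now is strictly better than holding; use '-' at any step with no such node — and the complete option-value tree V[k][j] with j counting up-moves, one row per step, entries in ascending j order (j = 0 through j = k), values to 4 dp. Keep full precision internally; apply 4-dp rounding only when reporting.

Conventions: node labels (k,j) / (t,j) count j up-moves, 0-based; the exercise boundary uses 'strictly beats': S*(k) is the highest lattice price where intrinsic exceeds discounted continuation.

Δt=0.19700  u=1.22379  d=0.81714  q=0.45891  discount=0.99626
step 7 (expiry): payoffs max(K−S,0) = 103.9245 92.6299 75.7146 50.3813 12.4407 0.0000 0.0000 0.0000
step 6: (k=6,j=0): S=27.7745, K−S=98.8455, hold=98.3724 ⇒ V=98.8455 exercise | (k=6,j=1): S=41.5966, K−S=85.0234, hold=84.5503 ⇒ V=85.0234 exercise | (k=6,j=2): S=62.2974, K−S=64.3226, hold=63.8496 ⇒ V=64.3226 exercise | (k=6,j=3): S=93.3000, K−S=33.3200, hold=32.8469 ⇒ V=33.3200 exercise | (k=6,j=4): S=139.7312, K−S=0.0000, hold=6.7064 ⇒ V=6.7064 continue | (k=6,j=5): S=209.2692, K−S=0.0000, hold=0.0000 ⇒ V=0.0000 continue | (k=6,j=6): S=313.4130, K−S=0.0000, hold=0.0000 ⇒ V=0.0000 continue  boundary S*=93.3000
step 5: (k=5,j=0): S=33.9901, K−S=92.6299, hold=92.1569 ⇒ V=92.6299 exercise | (k=5,j=1): S=50.9054, K−S=75.7146, hold=75.2415 ⇒ V=75.7146 exercise | (k=5,j=2): S=76.2387, K−S=50.3813, hold=49.9082 ⇒ V=50.3813 exercise | (k=5,j=3): S=114.1793, K−S=12.4407, hold=21.0280 ⇒ V=21.0280 continue | (k=5,j=4): S=171.0013, K−S=0.0000, hold=3.6153 ⇒ V=3.6153 continue | (k=5,j=5): S=256.1009, K−S=0.0000, hold=0.0000 ⇒ V=0.0000 continue  boundary S*=76.2387
step 4: (k=4,j=0): S=41.5966, K−S=85.0234, hold=84.5503 ⇒ V=85.0234 exercise | (k=4,j=1): S=62.2974, K−S=64.3226, hold=63.8496 ⇒ V=64.3226 exercise | (k=4,j=2): S=93.3000, K−S=33.3200, hold=36.7730 ⇒ V=36.7730 continue | (k=4,j=3): S=139.7312, K−S=0.0000, hold=12.9885 ⇒ V=12.9885 continue | (k=4,j=4): S=209.2692, K−S=0.0000, hold=1.9489 ⇒ V=1.9489 continue  boundary S*=62.2974
step 3: (k=3,j=0): S=50.9054, K−S=75.7146, hold=75.2415 ⇒ V=75.7146 exercise | (k=3,j=1): S=76.2387, K−S=50.3813, hold=51.4869 ⇒ V=51.4869 continue | (k=3,j=2): S=114.1793, K−S=12.4407, hold=25.7616 ⇒ V=25.7616 continue | (k=3,j=3): S=171.0013, K−S=0.0000, hold=7.8928 ⇒ V=7.8928 continue  boundary S*=50.9054
step 2: (k=2,j=0): S=62.2974, K−S=64.3226, hold=64.3550 ⇒ V=64.3550 continue | (k=2,j=1): S=93.3000, K−S=33.3200, hold=39.5332 ⇒ V=39.5332 continue | (k=2,j=2): S=139.7312, K−S=0.0000, hold=17.4959 ⇒ V=17.4959 continue  boundary S*=-
step 1: (k=1,j=0): S=76.2387, K−S=50.3813, hold=52.7663 ⇒ V=52.7663 continue | (k=1,j=1): S=114.1793, K−S=12.4407, hold=29.3102 ⇒ V=29.3102 continue  boundary S*=-
step 0: (k=0,j=0): S=93.3000, K−S=33.3200, hold=41.8453 ⇒ V=41.8453 continue  boundary S*=-

price = 41.8453
boundary = - - - 50.9054 62.2974 76.2387 93.3000
tree:
41.8453
52.7663 29.3102
64.3550 39.5332 17.4959
75.7146 51.4869 25.7616 7.8928
85.0234 64.3226 36.7730 12.9885 1.9489
92.6299 75.7146 50.3813 21.0280 3.6153 0.0000
98.8455 85.0234 64.3226 33.3200 6.7064 0.0000 0.0000
103.9245 92.6299 75.7146 50.3813 12.4407 0.0000 0.0000 0.0000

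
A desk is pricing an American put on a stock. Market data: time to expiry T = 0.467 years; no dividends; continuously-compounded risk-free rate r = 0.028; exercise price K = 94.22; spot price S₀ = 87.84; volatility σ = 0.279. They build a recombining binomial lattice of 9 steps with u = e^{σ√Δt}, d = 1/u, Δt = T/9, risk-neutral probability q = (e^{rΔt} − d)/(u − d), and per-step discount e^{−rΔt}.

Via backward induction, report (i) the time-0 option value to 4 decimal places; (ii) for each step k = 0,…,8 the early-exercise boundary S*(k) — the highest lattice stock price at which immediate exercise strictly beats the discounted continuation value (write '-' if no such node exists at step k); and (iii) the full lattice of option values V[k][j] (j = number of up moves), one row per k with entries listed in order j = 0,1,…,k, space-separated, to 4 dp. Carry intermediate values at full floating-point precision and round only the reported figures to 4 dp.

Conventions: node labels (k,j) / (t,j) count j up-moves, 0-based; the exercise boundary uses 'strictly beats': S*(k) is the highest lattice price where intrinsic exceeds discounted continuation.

price = 9.8732
boundary = - - - 72.5921 68.1221 72.5921 77.3553 82.4311 87.8400
tree:
9.8732
13.2365 6.4785
17.2041 9.2365 3.6899
21.6279 12.7513 5.6856 1.6691
26.0979 16.9600 8.5043 2.8329 0.4893
30.2926 21.6279 12.2580 4.7082 0.9323 0.0397
34.2290 26.0979 16.8647 7.6045 1.7736 0.0788 0.0000
37.9230 30.2926 21.6279 11.7889 3.3673 0.1564 0.0000 0.0000
41.3896 34.2290 26.0979 16.8647 6.3800 0.3104 0.0000 0.0000 0.0000
44.6427 37.9230 30.2926 21.6279 11.7889 0.6162 0.0000 0.0000 0.0000 0.0000

params: Δt=0.05189 u=1.06562 d=0.93842 q=0.49555 e^(-rΔt)=0.99855
t_9 payoffs: 44.6427 37.9230 30.2926 21.6279 11.7889 0.6162 0.0000 0.0000 0.0000 0.0000
t_8: node(8,0) S=52.8304 payoff=41.3896 vs cont=41.2528 → 41.3896 [stop]  node(8,1) S=59.9910 payoff=34.2290 vs cont=34.0922 → 34.2290 [stop]  node(8,2) S=68.1221 payoff=26.0979 vs cont=25.9611 → 26.0979 [stop]  node(8,3) S=77.3553 payoff=16.8647 vs cont=16.7279 → 16.8647 [stop]  node(8,4) S=87.8400 payoff=6.3800 vs cont=6.2432 → 6.3800 [stop]  node(8,5) S=99.7458 payoff=0.0000 vs cont=0.3104 → 0.3104 [wait]  node(8,6) S=113.2652 payoff=0.0000 vs cont=0.0000 → 0.0000 [wait]  node(8,7) S=128.6171 payoff=0.0000 vs cont=0.0000 → 0.0000 [wait]  node(8,8) S=146.0497 payoff=0.0000 vs cont=0.0000 → 0.0000 [wait]  ⇒ S*(8)=87.8400
t_7: node(7,0) S=56.2970 payoff=37.9230 vs cont=37.7862 → 37.9230 [stop]  node(7,1) S=63.9274 payoff=30.2926 vs cont=30.1558 → 30.2926 [stop]  node(7,2) S=72.5921 payoff=21.6279 vs cont=21.4911 → 21.6279 [stop]  node(7,3) S=82.4311 payoff=11.7889 vs cont=11.6521 → 11.7889 [stop]  node(7,4) S=93.6038 payoff=0.6162 vs cont=3.3673 → 3.3673 [wait]  node(7,5) S=106.2908 payoff=0.0000 vs cont=0.1564 → 0.1564 [wait]  node(7,6) S=120.6973 payoff=0.0000 vs cont=0.0000 → 0.0000 [wait]  node(7,7) S=137.0565 payoff=0.0000 vs cont=0.0000 → 0.0000 [wait]  ⇒ S*(7)=82.4311
t_6: node(6,0) S=59.9910 payoff=34.2290 vs cont=34.0922 → 34.2290 [stop]  node(6,1) S=68.1221 payoff=26.0979 vs cont=25.9611 → 26.0979 [stop]  node(6,2) S=77.3553 payoff=16.8647 vs cont=16.7279 → 16.8647 [stop]  node(6,3) S=87.8400 payoff=6.3800 vs cont=7.6045 → 7.6045 [wait]  node(6,4) S=99.7458 payoff=0.0000 vs cont=1.7736 → 1.7736 [wait]  node(6,5) S=113.2652 payoff=0.0000 vs cont=0.0788 → 0.0788 [wait]  node(6,6) S=128.6171 payoff=0.0000 vs cont=0.0000 → 0.0000 [wait]  ⇒ S*(6)=77.3553
t_5: node(5,0) S=63.9274 payoff=30.2926 vs cont=30.1558 → 30.2926 [stop]  node(5,1) S=72.5921 payoff=21.6279 vs cont=21.4911 → 21.6279 [stop]  node(5,2) S=82.4311 payoff=11.7889 vs cont=12.2580 → 12.2580 [wait]  node(5,3) S=93.6038 payoff=0.6162 vs cont=4.7082 → 4.7082 [wait]  node(5,4) S=106.2908 payoff=0.0000 vs cont=0.9323 → 0.9323 [wait]  node(5,5) S=120.6973 payoff=0.0000 vs cont=0.0397 → 0.0397 [wait]  ⇒ S*(5)=72.5921
t_4: node(4,0) S=68.1221 payoff=26.0979 vs cont=25.9611 → 26.0979 [stop]  node(4,1) S=77.3553 payoff=16.8647 vs cont=16.9600 → 16.9600 [wait]  node(4,2) S=87.8400 payoff=6.3800 vs cont=8.5043 → 8.5043 [wait]  node(4,3) S=99.7458 payoff=0.0000 vs cont=2.8329 → 2.8329 [wait]  node(4,4) S=113.2652 payoff=0.0000 vs cont=0.4893 → 0.4893 [wait]  ⇒ S*(4)=68.1221
t_3: node(3,0) S=72.5921 payoff=21.6279 vs cont=21.5383 → 21.6279 [stop]  node(3,1) S=82.4311 payoff=11.7889 vs cont=12.7513 → 12.7513 [wait]  node(3,2) S=93.6038 payoff=0.6162 vs cont=5.6856 → 5.6856 [wait]  node(3,3) S=106.2908 payoff=0.0000 vs cont=1.6691 → 1.6691 [wait]  ⇒ S*(3)=72.5921
t_2: node(2,0) S=77.3553 payoff=16.8647 vs cont=17.2041 → 17.2041 [wait]  node(2,1) S=87.8400 payoff=6.3800 vs cont=9.2365 → 9.2365 [wait]  node(2,2) S=99.7458 payoff=0.0000 vs cont=3.6899 → 3.6899 [wait]  ⇒ S*(2)=-
t_1: node(1,0) S=82.4311 payoff=11.7889 vs cont=13.2365 → 13.2365 [wait]  node(1,1) S=93.6038 payoff=0.6162 vs cont=6.4785 → 6.4785 [wait]  ⇒ S*(1)=-
t_0: node(0,0) S=87.8400 payoff=6.3800 vs cont=9.8732 → 9.8732 [wait]  ⇒ S*(0)=-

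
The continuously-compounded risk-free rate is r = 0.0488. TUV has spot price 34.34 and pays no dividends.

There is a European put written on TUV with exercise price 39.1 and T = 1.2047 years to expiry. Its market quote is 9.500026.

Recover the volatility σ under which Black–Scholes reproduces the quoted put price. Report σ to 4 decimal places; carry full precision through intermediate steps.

At σ = 0.5320 the Black–Scholes value reproduces the quote:
σ√T = 0.532·√1.2047 = 0.583917
d₁ = (ln(S/K) + (r+σ²/2)T) / (σ√T) = (ln(34.34/39.1) + (0.0488+0.532²/2)·1.2047) / 0.583917 = (-0.129812 + 0.229269) / 0.583917 = 0.170328
d₂ = d₁ − σ√T = 0.170328 − 0.583917 = -0.413589
e^{−rT} = 0.942905
N(−d₁) = 0.432376,  N(−d₂) = 0.660413
V = K·e^{−rT}·N(−d₂) − S·N(−d₁) = 24.347824 − 14.847799 = 9.500026 (equal to the quote); since ∂V/∂σ > 0 for all σ, the implied volatility is unique

sigma = 0.5320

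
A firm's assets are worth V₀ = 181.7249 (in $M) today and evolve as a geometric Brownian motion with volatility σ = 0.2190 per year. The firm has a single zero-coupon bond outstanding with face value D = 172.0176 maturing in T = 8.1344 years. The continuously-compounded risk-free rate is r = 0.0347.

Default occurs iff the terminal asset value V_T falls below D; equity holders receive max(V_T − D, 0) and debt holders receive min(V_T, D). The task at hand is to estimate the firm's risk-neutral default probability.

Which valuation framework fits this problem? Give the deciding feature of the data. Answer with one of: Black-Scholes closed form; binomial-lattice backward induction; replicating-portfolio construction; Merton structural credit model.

framework: Merton structural credit model

Key observation: the question is about default risk generated by asset-value dynamics against a debt face of 172.0176 — the structural framework prices exactly that.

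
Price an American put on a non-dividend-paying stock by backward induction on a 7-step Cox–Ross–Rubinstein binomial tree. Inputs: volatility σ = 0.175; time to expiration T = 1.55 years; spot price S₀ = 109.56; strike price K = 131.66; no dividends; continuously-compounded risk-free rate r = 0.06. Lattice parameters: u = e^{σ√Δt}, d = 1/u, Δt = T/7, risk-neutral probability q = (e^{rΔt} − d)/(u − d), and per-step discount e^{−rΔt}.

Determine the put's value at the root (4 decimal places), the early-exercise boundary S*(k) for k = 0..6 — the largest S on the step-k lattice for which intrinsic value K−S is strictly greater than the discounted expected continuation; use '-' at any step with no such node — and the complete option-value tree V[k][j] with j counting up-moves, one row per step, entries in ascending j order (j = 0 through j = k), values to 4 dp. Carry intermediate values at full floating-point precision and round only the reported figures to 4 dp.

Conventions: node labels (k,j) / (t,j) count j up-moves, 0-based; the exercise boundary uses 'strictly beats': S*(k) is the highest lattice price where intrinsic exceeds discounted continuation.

Δt=0.22143  u=1.08583  d=0.92095  q=0.56054  discount=0.98680
step 7 (expiry): payoffs max(K−S,0) = 70.0987 59.0770 46.0821 30.7606 12.6960 0.0000 0.0000 0.0000
step 6: (k=6,j=0): S=66.8454, K−S=64.8146, hold=63.0770 ⇒ V=64.8146 exercise | (k=6,j=1): S=78.8131, K−S=52.8469, hold=51.1093 ⇒ V=52.8469 exercise | (k=6,j=2): S=92.9234, K−S=38.7366, hold=36.9990 ⇒ V=38.7366 exercise | (k=6,j=3): S=109.5600, K−S=22.1000, hold=20.3624 ⇒ V=22.1000 exercise | (k=6,j=4): S=129.1751, K−S=2.4849, hold=5.5058 ⇒ V=5.5058 continue | (k=6,j=5): S=152.3021, K−S=0.0000, hold=0.0000 ⇒ V=0.0000 continue | (k=6,j=6): S=179.5695, K−S=0.0000, hold=0.0000 ⇒ V=0.0000 continue  boundary S*=109.5600
step 5: (k=5,j=0): S=72.5830, K−S=59.0770, hold=57.3394 ⇒ V=59.0770 exercise | (k=5,j=1): S=85.5779, K−S=46.0821, hold=44.3445 ⇒ V=46.0821 exercise | (k=5,j=2): S=100.8994, K−S=30.7606, hold=29.0230 ⇒ V=30.7606 exercise | (k=5,j=3): S=118.9640, K−S=12.6960, hold=12.6294 ⇒ V=12.6960 exercise | (k=5,j=4): S=140.2627, K−S=0.0000, hold=2.3876 ⇒ V=2.3876 continue | (k=5,j=5): S=165.3747, K−S=0.0000, hold=0.0000 ⇒ V=0.0000 continue  boundary S*=118.9640
step 4: (k=4,j=0): S=78.8131, K−S=52.8469, hold=51.1093 ⇒ V=52.8469 exercise | (k=4,j=1): S=92.9234, K−S=38.7366, hold=36.9990 ⇒ V=38.7366 exercise | (k=4,j=2): S=109.5600, K−S=22.1000, hold=20.3624 ⇒ V=22.1000 exercise | (k=4,j=3): S=129.1751, K−S=2.4849, hold=6.8265 ⇒ V=6.8265 continue | (k=4,j=4): S=152.3021, K−S=0.0000, hold=1.0354 ⇒ V=1.0354 continue  boundary S*=109.5600
step 3: (k=3,j=0): S=85.5779, K−S=46.0821, hold=44.3445 ⇒ V=46.0821 exercise | (k=3,j=1): S=100.8994, K−S=30.7606, hold=29.0230 ⇒ V=30.7606 exercise | (k=3,j=2): S=118.9640, K−S=12.6960, hold=13.3599 ⇒ V=13.3599 continue | (k=3,j=3): S=140.2627, K−S=0.0000, hold=3.5331 ⇒ V=3.5331 continue  boundary S*=100.8994
step 2: (k=2,j=0): S=92.9234, K−S=38.7366, hold=36.9990 ⇒ V=38.7366 exercise | (k=2,j=1): S=109.5600, K−S=22.1000, hold=20.7296 ⇒ V=22.1000 exercise | (k=2,j=2): S=129.1751, K−S=2.4849, hold=7.7480 ⇒ V=7.7480 continue  boundary S*=109.5600
step 1: (k=1,j=0): S=100.8994, K−S=30.7606, hold=29.0230 ⇒ V=30.7606 exercise | (k=1,j=1): S=118.9640, K−S=12.6960, hold=13.8696 ⇒ V=13.8696 continue  boundary S*=100.8994
step 0: (k=0,j=0): S=109.5600, K−S=22.1000, hold=21.0115 ⇒ V=22.1000 exercise  boundary S*=109.5600

price = 22.1000
boundary = 109.5600 100.8994 109.5600 100.8994 109.5600 118.9640 109.5600
tree:
22.1000
30.7606 13.8696
38.7366 22.1000 7.7480
46.0821 30.7606 13.3599 3.5331
52.8469 38.7366 22.1000 6.8265 1.0354
59.0770 46.0821 30.7606 12.6960 2.3876 0.0000
64.8146 52.8469 38.7366 22.1000 5.5058 0.0000 0.0000
70.0987 59.0770 46.0821 30.7606 12.6960 0.0000 0.0000 0.0000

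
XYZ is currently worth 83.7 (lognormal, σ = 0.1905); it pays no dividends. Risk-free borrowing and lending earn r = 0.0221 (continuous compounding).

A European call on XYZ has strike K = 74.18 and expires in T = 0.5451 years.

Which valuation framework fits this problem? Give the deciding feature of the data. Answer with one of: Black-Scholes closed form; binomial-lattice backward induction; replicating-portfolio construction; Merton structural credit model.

framework: Black-Scholes closed form

Key observation: with XYZ following a GBM at constant σ and r, the European call struck at 74.18 prices in closed form — nothing here needs a stepwise model or a balance sheet.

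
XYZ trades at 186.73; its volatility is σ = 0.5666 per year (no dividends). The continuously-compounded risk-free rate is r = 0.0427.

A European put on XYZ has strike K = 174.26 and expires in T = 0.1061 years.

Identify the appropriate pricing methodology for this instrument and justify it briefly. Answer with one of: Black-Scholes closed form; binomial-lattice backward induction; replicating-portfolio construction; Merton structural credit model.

framework: Black-Scholes closed form

Key observation: everything needed for the exact continuous-time valuation of the European put on XYZ (strike 174.26) is given, and no feature rules the closed form out.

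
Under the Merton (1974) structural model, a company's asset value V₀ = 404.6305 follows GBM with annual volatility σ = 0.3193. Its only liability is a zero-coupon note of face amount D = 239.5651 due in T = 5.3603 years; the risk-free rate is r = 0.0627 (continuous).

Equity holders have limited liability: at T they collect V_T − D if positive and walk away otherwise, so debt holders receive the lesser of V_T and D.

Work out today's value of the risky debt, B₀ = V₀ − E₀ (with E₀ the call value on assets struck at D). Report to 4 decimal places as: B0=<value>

B0=159.9514

Work the structural quantities from V₀ = 404.6305 against face 239.5651:
d₁ = [ln(V₀/D) + (r + σ²/2)T] / (σ√T)
   = [ln(404.6305/239.5651) + (0.0627 + 0.5·0.3193²)·5.3603] / (0.3193·√5.3603)
   = [0.524149 + 0.609339] / 0.739254 = 1.533287
d₂ = d₁ − σ√T = 1.533287 − 0.739254 = 0.794033
N(d₁) = 0.937397,  N(d₂) = 0.786412,  e^(−rT) = 0.714558
E₀ = V₀·N(d₁) − D·e^(−rT)·N(d₂)
   = 404.6305·0.937397 − 239.5651·0.714558·0.786412 = 244.679058
B₀ = V₀ − E₀ = 404.6305 − 244.679058 = 159.951442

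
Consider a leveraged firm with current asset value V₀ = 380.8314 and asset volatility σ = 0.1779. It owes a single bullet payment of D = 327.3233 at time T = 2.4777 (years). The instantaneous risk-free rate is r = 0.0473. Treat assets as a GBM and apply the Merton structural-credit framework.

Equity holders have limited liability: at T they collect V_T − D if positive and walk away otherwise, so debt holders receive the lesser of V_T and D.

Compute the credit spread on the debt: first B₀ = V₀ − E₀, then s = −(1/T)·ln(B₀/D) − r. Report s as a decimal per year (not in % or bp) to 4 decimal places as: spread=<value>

Equity is a call on the firm's assets struck at D = 327.3233:
d₁ = [ln(V₀/D) + (r + σ²/2)T] / (σ√T)
   = [ln(380.8314/327.3233) + (0.0473 + 0.5·0.1779²)·2.4777] / (0.1779·√2.4777)
   = [0.151408 + 0.156403] / 0.280027 = 1.099219
d₂ = d₁ − σ√T = 1.099219 − 0.280027 = 0.819192
N(d₁) = 0.864164,  N(d₂) = 0.793661,  e^(−rT) = 0.889412
E₀ = V₀·N(d₁) − D·e^(−rT)·N(d₂)
   = 380.8314·0.864164 − 327.3233·0.889412·0.793661 = 98.045881
B₀ = V₀ − E₀ = 380.8314 − 98.045881 = 282.785519
spread = −(1/T)·ln(B₀/D) − r = −(1/2.4777)·ln(282.785519/327.3233) − 0.0473 = 0.01173041

spread=0.0117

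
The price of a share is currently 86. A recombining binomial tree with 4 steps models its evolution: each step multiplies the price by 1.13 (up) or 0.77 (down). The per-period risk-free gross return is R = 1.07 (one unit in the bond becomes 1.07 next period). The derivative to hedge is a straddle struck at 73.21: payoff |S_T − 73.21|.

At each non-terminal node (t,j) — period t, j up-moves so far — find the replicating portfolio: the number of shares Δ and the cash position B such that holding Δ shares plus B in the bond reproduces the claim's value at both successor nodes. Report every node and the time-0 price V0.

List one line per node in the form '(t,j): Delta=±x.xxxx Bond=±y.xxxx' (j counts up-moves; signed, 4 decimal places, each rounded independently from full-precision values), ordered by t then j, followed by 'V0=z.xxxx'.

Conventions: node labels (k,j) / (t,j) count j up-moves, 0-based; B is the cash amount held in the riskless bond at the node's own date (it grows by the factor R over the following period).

(0,0): Delta=0.7723 Bond=-34.1047
(1,0): Delta=0.1368 Bond=5.5909
(1,1): Delta=0.8589 Bond=-44.9086
(2,0): Delta=-1.0000 Bond=63.9444
(2,1): Delta=0.2917 Bond=-5.6102
(2,2): Delta=0.9362 Bond=-56.5406
(3,0): Delta=-1.0000 Bond=68.4206
(3,1): Delta=-1.0000 Bond=68.4206
(3,2): Delta=0.4677 Bond=-20.8876
(3,3): Delta=1.0000 Bond=-68.4206
V0=32.3089

The replicating-portfolio and risk-neutral prices coincide; use p* = (1.07−0.77)/(1.13−0.77) = 0.8333 for the latter.
Expiry values: V(4,0)=42.9784, V(4,1)=28.8441, V(4,2)=8.1016, V(4,3)=22.3386, V(4,4)=67.0107
  t=3,j=0: stock 39.2618 → up 44.3659 (V=28.8441), down 30.2316 (V=42.9784). Price 29.1587; hedge Δ=-1.0000, bond B=68.4206.
  t=3,j=1: stock 57.6180 → up 65.1084 (V=8.1016), down 44.3659 (V=28.8441). Price 10.8025; hedge Δ=-1.0000, bond B=68.4206.
  t=3,j=2: stock 84.5563 → up 95.5486 (V=22.3386), down 65.1084 (V=8.1016). Price 18.6596; hedge Δ=0.4677, bond B=-20.8876.
  t=3,j=3: stock 124.0891 → up 140.2207 (V=67.0107), down 95.5486 (V=22.3386). Price 55.6686; hedge Δ=1.0000, bond B=-68.4206.
  t=2,j=0: stock 50.9894 → up 57.6180 (V=10.8025), down 39.2618 (V=29.1587). Price 12.9550; hedge Δ=-1.0000, bond B=63.9444.
  t=2,j=1: stock 74.8286 → up 84.5563 (V=18.6596), down 57.6180 (V=10.8025). Price 16.2151; hedge Δ=0.2917, bond B=-5.6102.
  t=2,j=2: stock 109.8134 → up 124.0891 (V=55.6686), down 84.5563 (V=18.6596). Price 46.2621; hedge Δ=0.9362, bond B=-56.5406.
  t=1,j=0: stock 66.2200 → up 74.8286 (V=16.2151), down 50.9894 (V=12.9550). Price 14.6465; hedge Δ=0.1368, bond B=5.5909.
  t=1,j=1: stock 97.1800 → up 109.8134 (V=46.2621), down 74.8286 (V=16.2151). Price 38.5554; hedge Δ=0.8589, bond B=-44.9086.
  t=0,j=0: stock 86.0000 → up 97.1800 (V=38.5554), down 66.2200 (V=14.6465). Price 32.3089; hedge Δ=0.7723, bond B=-34.1047.
Check: Δ(0,0)·S0 + B(0,0) = 32.3089 = V0.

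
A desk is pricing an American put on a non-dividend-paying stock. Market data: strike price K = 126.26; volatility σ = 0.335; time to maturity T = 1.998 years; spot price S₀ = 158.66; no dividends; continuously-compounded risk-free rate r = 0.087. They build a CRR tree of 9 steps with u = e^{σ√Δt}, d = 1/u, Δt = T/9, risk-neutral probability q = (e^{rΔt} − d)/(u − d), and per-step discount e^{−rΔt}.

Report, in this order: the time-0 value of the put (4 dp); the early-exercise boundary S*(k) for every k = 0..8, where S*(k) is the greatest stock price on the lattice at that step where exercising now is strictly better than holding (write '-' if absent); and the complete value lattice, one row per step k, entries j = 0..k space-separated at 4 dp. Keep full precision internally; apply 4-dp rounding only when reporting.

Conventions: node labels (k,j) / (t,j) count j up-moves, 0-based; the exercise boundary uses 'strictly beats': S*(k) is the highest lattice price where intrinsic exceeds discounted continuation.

Δt=0.22200  u=1.17098  d=0.85399  q=0.52214  discount=0.98087
step 9 (expiry): payoffs max(K−S,0) = 87.9317 73.7043 54.1959 27.4460 0.0000 0.0000 0.0000 0.0000 0.0000 0.0000
step 8: (k=8,j=0): S=44.8818, K−S=81.3782, hold=78.9631 ⇒ V=81.3782 exercise | (k=8,j=1): S=61.5417, K−S=64.7183, hold=62.3032 ⇒ V=64.7183 exercise | (k=8,j=2): S=84.3857, K−S=41.8743, hold=39.4592 ⇒ V=41.8743 exercise | (k=8,j=3): S=115.7092, K−S=10.5508, hold=12.8644 ⇒ V=12.8644 continue | (k=8,j=4): S=158.6600, K−S=0.0000, hold=0.0000 ⇒ V=0.0000 continue | (k=8,j=5): S=217.5539, K−S=0.0000, hold=0.0000 ⇒ V=0.0000 continue | (k=8,j=6): S=298.3089, K−S=0.0000, hold=0.0000 ⇒ V=0.0000 continue | (k=8,j=7): S=409.0399, K−S=0.0000, hold=0.0000 ⇒ V=0.0000 continue | (k=8,j=8): S=560.8737, K−S=0.0000, hold=0.0000 ⇒ V=0.0000 continue  boundary S*=84.3857
step 7: (k=7,j=0): S=52.5557, K−S=73.7043, hold=71.2892 ⇒ V=73.7043 exercise | (k=7,j=1): S=72.0641, K−S=54.1959, hold=51.7807 ⇒ V=54.1959 exercise | (k=7,j=2): S=98.8140, K−S=27.4460, hold=26.2158 ⇒ V=27.4460 exercise | (k=7,j=3): S=135.4933, K−S=0.0000, hold=6.0298 ⇒ V=6.0298 continue | (k=7,j=4): S=185.7878, K−S=0.0000, hold=0.0000 ⇒ V=0.0000 continue | (k=7,j=5): S=254.7514, K−S=0.0000, hold=0.0000 ⇒ V=0.0000 continue | (k=7,j=6): S=349.3140, K−S=0.0000, hold=0.0000 ⇒ V=0.0000 continue | (k=7,j=7): S=478.9778, K−S=0.0000, hold=0.0000 ⇒ V=0.0000 continue  boundary S*=98.8140
step 6: (k=6,j=0): S=61.5417, K−S=64.7183, hold=62.3032 ⇒ V=64.7183 exercise | (k=6,j=1): S=84.3857, K−S=41.8743, hold=39.4592 ⇒ V=41.8743 exercise | (k=6,j=2): S=115.7092, K−S=10.5508, hold=15.9526 ⇒ V=15.9526 continue | (k=6,j=3): S=158.6600, K−S=0.0000, hold=2.8263 ⇒ V=2.8263 continue | (k=6,j=4): S=217.5539, K−S=0.0000, hold=0.0000 ⇒ V=0.0000 continue | (k=6,j=5): S=298.3089, K−S=0.0000, hold=0.0000 ⇒ V=0.0000 continue | (k=6,j=6): S=409.0399, K−S=0.0000, hold=0.0000 ⇒ V=0.0000 continue  boundary S*=84.3857
step 5: (k=5,j=0): S=72.0641, K−S=54.1959, hold=51.7807 ⇒ V=54.1959 exercise | (k=5,j=1): S=98.8140, K−S=27.4460, hold=27.7974 ⇒ V=27.7974 continue | (k=5,j=2): S=135.4933, K−S=0.0000, hold=8.9247 ⇒ V=8.9247 continue | (k=5,j=3): S=185.7878, K−S=0.0000, hold=1.3247 ⇒ V=1.3247 continue | (k=5,j=4): S=254.7514, K−S=0.0000, hold=0.0000 ⇒ V=0.0000 continue | (k=5,j=5): S=349.3140, K−S=0.0000, hold=0.0000 ⇒ V=0.0000 continue  boundary S*=72.0641
step 4: (k=4,j=0): S=84.3857, K−S=41.8743, hold=39.6391 ⇒ V=41.8743 exercise | (k=4,j=1): S=115.7092, K−S=10.5508, hold=17.6000 ⇒ V=17.6000 continue | (k=4,j=2): S=158.6600, K−S=0.0000, hold=4.8616 ⇒ V=4.8616 continue | (k=4,j=3): S=217.5539, K−S=0.0000, hold=0.6209 ⇒ V=0.6209 continue | (k=4,j=4): S=298.3089, K−S=0.0000, hold=0.0000 ⇒ V=0.0000 continue  boundary S*=84.3857
step 3: (k=3,j=0): S=98.8140, K−S=27.4460, hold=28.6411 ⇒ V=28.6411 continue | (k=3,j=1): S=135.4933, K−S=0.0000, hold=10.7393 ⇒ V=10.7393 continue | (k=3,j=2): S=185.7878, K−S=0.0000, hold=2.5967 ⇒ V=2.5967 continue | (k=3,j=3): S=254.7514, K−S=0.0000, hold=0.2910 ⇒ V=0.2910 continue  boundary S*=-
step 2: (k=2,j=0): S=115.7092, K−S=10.5508, hold=18.9248 ⇒ V=18.9248 continue | (k=2,j=1): S=158.6600, K−S=0.0000, hold=6.3636 ⇒ V=6.3636 continue | (k=2,j=2): S=217.5539, K−S=0.0000, hold=1.3662 ⇒ V=1.3662 continue  boundary S*=-
step 1: (k=1,j=0): S=135.4933, K−S=0.0000, hold=12.1295 ⇒ V=12.1295 continue | (k=1,j=1): S=185.7878, K−S=0.0000, hold=3.6825 ⇒ V=3.6825 continue  boundary S*=-
step 0: (k=0,j=0): S=158.6600, K−S=0.0000, hold=7.5713 ⇒ V=7.5713 continue  boundary S*=-

price = 7.5713
boundary = - - - - 84.3857 72.0641 84.3857 98.8140 84.3857
tree:
7.5713
12.1295 3.6825
18.9248 6.3636 1.3662
28.6411 10.7393 2.5967 0.2910
41.8743 17.6000 4.8616 0.6209 0.0000
54.1959 27.7974 8.9247 1.3247 0.0000 0.0000
64.7183 41.8743 15.9526 2.8263 0.0000 0.0000 0.0000
73.7043 54.1959 27.4460 6.0298 0.0000 0.0000 0.0000 0.0000
81.3782 64.7183 41.8743 12.8644 0.0000 0.0000 0.0000 0.0000 0.0000
87.9317 73.7043 54.1959 27.4460 0.0000 0.0000 0.0000 0.0000 0.0000 0.0000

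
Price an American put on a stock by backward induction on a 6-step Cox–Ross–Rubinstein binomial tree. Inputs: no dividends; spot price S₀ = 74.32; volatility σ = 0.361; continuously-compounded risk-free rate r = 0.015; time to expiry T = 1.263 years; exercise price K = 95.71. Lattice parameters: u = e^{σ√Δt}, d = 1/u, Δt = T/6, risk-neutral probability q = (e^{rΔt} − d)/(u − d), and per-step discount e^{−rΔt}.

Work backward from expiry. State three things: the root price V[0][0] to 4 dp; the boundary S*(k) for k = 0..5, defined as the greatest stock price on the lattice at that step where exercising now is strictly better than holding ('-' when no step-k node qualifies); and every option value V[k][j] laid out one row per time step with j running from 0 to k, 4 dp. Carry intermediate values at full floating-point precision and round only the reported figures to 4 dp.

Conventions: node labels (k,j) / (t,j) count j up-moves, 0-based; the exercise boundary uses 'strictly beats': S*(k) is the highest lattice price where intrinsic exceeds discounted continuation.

price = 26.0177
boundary = - - 53.3634 45.2181 53.3634 62.9759
tree:
26.0177
33.8449 17.3027
42.3466 24.4166 9.3391
50.4919 33.0184 14.8109 3.1869
57.3940 42.3466 22.6457 6.0115 0.0000
63.2425 50.4919 32.7341 11.3395 0.0000 0.0000
68.1982 57.3940 42.3466 21.3900 0.0000 0.0000 0.0000

Δt=0.21050  u=1.18013  d=0.84736  q=0.46819  discount=0.99685
step 6 (expiry): payoffs max(K−S,0) = 68.1982 57.3940 42.3466 21.3900 0.0000 0.0000 0.0000
step 5: (k=5,j=0): S=32.4675, K−S=63.2425, hold=62.9407 ⇒ V=63.2425 exercise | (k=5,j=1): S=45.2181, K−S=50.4919, hold=50.1902 ⇒ V=50.4919 exercise | (k=5,j=2): S=62.9759, K−S=32.7341, hold=32.4324 ⇒ V=32.7341 exercise | (k=5,j=3): S=87.7075, K−S=8.0025, hold=11.3395 ⇒ V=11.3395 continue | (k=5,j=4): S=122.1517, K−S=0.0000, hold=0.0000 ⇒ V=0.0000 continue | (k=5,j=5): S=170.1226, K−S=0.0000, hold=0.0000 ⇒ V=0.0000 continue  boundary S*=62.9759
step 4: (k=4,j=0): S=38.3160, K−S=57.3940, hold=57.0922 ⇒ V=57.3940 exercise | (k=4,j=1): S=53.3634, K−S=42.3466, hold=42.0449 ⇒ V=42.3466 exercise | (k=4,j=2): S=74.3200, K−S=21.3900, hold=22.6457 ⇒ V=22.6457 continue | (k=4,j=3): S=103.5066, K−S=0.0000, hold=6.0115 ⇒ V=6.0115 continue | (k=4,j=4): S=144.1553, K−S=0.0000, hold=0.0000 ⇒ V=0.0000 continue  boundary S*=53.3634
step 3: (k=3,j=0): S=45.2181, K−S=50.4919, hold=50.1902 ⇒ V=50.4919 exercise | (k=3,j=1): S=62.9759, K−S=32.7341, hold=33.0184 ⇒ V=33.0184 continue | (k=3,j=2): S=87.7075, K−S=8.0025, hold=14.8109 ⇒ V=14.8109 continue | (k=3,j=3): S=122.1517, K−S=0.0000, hold=3.1869 ⇒ V=3.1869 continue  boundary S*=45.2181
step 2: (k=2,j=0): S=53.3634, K−S=42.3466, hold=42.1776 ⇒ V=42.3466 exercise | (k=2,j=1): S=74.3200, K−S=21.3900, hold=24.4166 ⇒ V=24.4166 continue | (k=2,j=2): S=103.5066, K−S=0.0000, hold=9.3391 ⇒ V=9.3391 continue  boundary S*=53.3634
step 1: (k=1,j=0): S=62.9759, K−S=32.7341, hold=33.8449 ⇒ V=33.8449 continue | (k=1,j=1): S=87.7075, K−S=8.0025, hold=17.3027 ⇒ V=17.3027 continue  boundary S*=-
step 0: (k=0,j=0): S=74.3200, K−S=21.3900, hold=26.0177 ⇒ V=26.0177 continue  boundary S*=-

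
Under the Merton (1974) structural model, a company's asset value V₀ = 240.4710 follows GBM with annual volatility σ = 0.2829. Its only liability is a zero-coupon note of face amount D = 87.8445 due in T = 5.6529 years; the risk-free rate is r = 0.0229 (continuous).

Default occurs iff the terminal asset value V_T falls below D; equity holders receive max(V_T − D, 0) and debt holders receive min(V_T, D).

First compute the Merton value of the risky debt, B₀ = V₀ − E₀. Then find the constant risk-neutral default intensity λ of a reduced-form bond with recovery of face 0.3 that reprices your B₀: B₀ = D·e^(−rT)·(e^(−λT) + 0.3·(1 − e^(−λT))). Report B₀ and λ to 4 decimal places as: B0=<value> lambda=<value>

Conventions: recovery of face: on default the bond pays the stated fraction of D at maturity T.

Apply the equity-as-call identities (strike 87.8445, horizon 5.6529 years):
d₁ = [ln(V₀/D) + (r + σ²/2)T] / (σ√T)
   = [ln(240.4710/87.8445) + (0.0229 + 0.5·0.2829²)·5.6529] / (0.2829·√5.6529)
   = [1.007031 + 0.355659] / 0.672618 = 2.025949
d₂ = d₁ − σ√T = 2.025949 − 0.672618 = 1.353331
N(d₁) = 0.978615,  N(d₂) = 0.912025,  e^(−rT) = 0.878577
E₀ = V₀·N(d₁) − D·e^(−rT)·N(d₂)
   = 240.4710·0.978615 − 87.8445·0.878577·0.912025 = 164.940094
B₀ = V₀ − E₀ = 240.4710 − 164.940094 = 75.530906
e^(−λT) = (B₀·e^(rT)/D − 0.3)/(1 − 0.3) = (75.5309·1.138204/87.8445 − 0.3)/0.7 = 0.96950875
λ = −ln(0.96950875)/5.6529 = 0.005478

B0=75.5309 lambda=0.0055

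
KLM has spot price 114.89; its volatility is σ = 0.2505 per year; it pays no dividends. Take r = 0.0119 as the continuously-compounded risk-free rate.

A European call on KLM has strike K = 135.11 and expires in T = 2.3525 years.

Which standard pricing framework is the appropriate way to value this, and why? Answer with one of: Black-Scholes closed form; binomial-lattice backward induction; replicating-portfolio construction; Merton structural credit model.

framework: Black-Scholes closed form

Key observation: everything needed for the exact continuous-time valuation of the European call on KLM (strike 135.11) is given, and no feature rules the closed form out.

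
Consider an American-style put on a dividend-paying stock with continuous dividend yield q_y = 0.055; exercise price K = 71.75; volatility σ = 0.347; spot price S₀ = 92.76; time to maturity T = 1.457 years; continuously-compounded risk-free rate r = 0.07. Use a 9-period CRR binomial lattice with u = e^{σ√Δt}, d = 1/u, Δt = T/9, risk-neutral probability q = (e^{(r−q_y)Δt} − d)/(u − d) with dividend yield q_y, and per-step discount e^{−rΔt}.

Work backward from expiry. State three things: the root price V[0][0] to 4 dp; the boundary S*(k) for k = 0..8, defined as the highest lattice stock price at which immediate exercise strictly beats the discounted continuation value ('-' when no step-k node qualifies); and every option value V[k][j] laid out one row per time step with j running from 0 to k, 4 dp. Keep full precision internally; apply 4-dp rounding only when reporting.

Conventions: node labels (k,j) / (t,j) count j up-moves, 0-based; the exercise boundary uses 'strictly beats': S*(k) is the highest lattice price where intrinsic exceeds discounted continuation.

price = 4.9936
boundary = - - - - - 46.1516 40.1376 46.1516 53.0666
tree:
4.9936
7.3208 2.5294
10.4791 3.9898 0.9685
14.5908 6.1653 1.6700 0.2128
19.6789 9.2917 2.8418 0.4090 0.0000
25.5984 13.5788 4.7545 0.7861 0.0000 0.0000
31.6124 19.0964 7.7783 1.5111 0.0000 0.0000 0.0000
36.8427 25.5984 12.3356 2.9047 0.0000 0.0000 0.0000 0.0000
41.3914 31.6124 18.6834 5.5833 0.0000 0.0000 0.0000 0.0000 0.0000
45.3474 36.8427 25.5984 10.7322 0.0000 0.0000 0.0000 0.0000 0.0000 0.0000

Δt=0.16189, u=1.14983, d=0.86969, q=0.47383, disc=e^(-rΔt)=0.98873
k=9 terminal: V=max(K-S,0) → 45.3474 36.8427 25.5984 10.7322 0.0000 0.0000 0.0000 0.0000 0.0000 0.0000
k=8: j=0 S=30.3586 intr=41.3914 cont=40.8520 V=41.3914[EX]; j=1 S=40.1376 intr=31.6124 cont=31.1597 V=31.6124[EX]; j=2 S=53.0666 intr=18.6834 cont=18.3453 V=18.6834[EX]; j=3 S=70.1602 intr=1.5898 cont=5.5833 V=5.5833[hold]; j=4 S=92.7600 intr=0.0000 cont=0.0000 V=0.0000[hold]; j=5 S=122.6395 intr=0.0000 cont=0.0000 V=0.0000[hold]; j=6 S=162.1437 intr=0.0000 cont=0.0000 V=0.0000[hold]; j=7 S=214.3729 intr=0.0000 cont=0.0000 V=0.0000[hold]; j=8 S=283.4259 intr=0.0000 cont=0.0000 V=0.0000[hold]  S*(8)=53.0666
k=7: j=0 S=34.9073 intr=36.8427 cont=36.3436 V=36.8427[EX]; j=1 S=46.1516 intr=25.5984 cont=25.1990 V=25.5984[EX]; j=2 S=61.0178 intr=10.7322 cont=12.3356 V=12.3356[hold]; j=3 S=80.6726 intr=0.0000 cont=2.9047 V=2.9047[hold]; j=4 S=106.6585 intr=0.0000 cont=0.0000 V=0.0000[hold]; j=5 S=141.0150 intr=0.0000 cont=0.0000 V=0.0000[hold]; j=6 S=186.4382 intr=0.0000 cont=0.0000 V=0.0000[hold]; j=7 S=246.4931 intr=0.0000 cont=0.0000 V=0.0000[hold]  S*(7)=46.1516
k=6: j=0 S=40.1376 intr=31.6124 cont=31.1597 V=31.6124[EX]; j=1 S=53.0666 intr=18.6834 cont=19.0964 V=19.0964[hold]; j=2 S=70.1602 intr=1.5898 cont=7.7783 V=7.7783[hold]; j=3 S=92.7600 intr=0.0000 cont=1.5111 V=1.5111[hold]; j=4 S=122.6395 intr=0.0000 cont=0.0000 V=0.0000[hold]; j=5 S=162.1437 intr=0.0000 cont=0.0000 V=0.0000[hold]; j=6 S=214.3729 intr=0.0000 cont=0.0000 V=0.0000[hold]  S*(6)=40.1376
k=5: j=0 S=46.1516 intr=25.5984 cont=25.3926 V=25.5984[EX]; j=1 S=61.0178 intr=10.7322 cont=13.5788 V=13.5788[hold]; j=2 S=80.6726 intr=0.0000 cont=4.7545 V=4.7545[hold]; j=3 S=106.6585 intr=0.0000 cont=0.7861 V=0.7861[hold]; j=4 S=141.0150 intr=0.0000 cont=0.0000 V=0.0000[hold]; j=5 S=186.4382 intr=0.0000 cont=0.0000 V=0.0000[hold]  S*(5)=46.1516
k=4: j=0 S=53.0666 intr=18.6834 cont=19.6789 V=19.6789[hold]; j=1 S=70.1602 intr=1.5898 cont=9.2917 V=9.2917[hold]; j=2 S=92.7600 intr=0.0000 cont=2.8418 V=2.8418[hold]; j=3 S=122.6395 intr=0.0000 cont=0.4090 V=0.4090[hold]; j=4 S=162.1437 intr=0.0000 cont=0.0000 V=0.0000[hold]  S*(4)=-
k=3: j=0 S=61.0178 intr=10.7322 cont=14.5908 V=14.5908[hold]; j=1 S=80.6726 intr=0.0000 cont=6.1653 V=6.1653[hold]; j=2 S=106.6585 intr=0.0000 cont=1.6700 V=1.6700[hold]; j=3 S=141.0150 intr=0.0000 cont=0.2128 V=0.2128[hold]  S*(3)=-
k=2: j=0 S=70.1602 intr=1.5898 cont=10.4791 V=10.4791[hold]; j=1 S=92.7600 intr=0.0000 cont=3.9898 V=3.9898[hold]; j=2 S=122.6395 intr=0.0000 cont=0.9685 V=0.9685[hold]  S*(2)=-
k=1: j=0 S=80.6726 intr=0.0000 cont=7.3208 V=7.3208[hold]; j=1 S=106.6585 intr=0.0000 cont=2.5294 V=2.5294[hold]  S*(1)=-
k=0: j=0 S=92.7600 intr=0.0000 cont=4.9936 V=4.9936[hold]  S*(0)=-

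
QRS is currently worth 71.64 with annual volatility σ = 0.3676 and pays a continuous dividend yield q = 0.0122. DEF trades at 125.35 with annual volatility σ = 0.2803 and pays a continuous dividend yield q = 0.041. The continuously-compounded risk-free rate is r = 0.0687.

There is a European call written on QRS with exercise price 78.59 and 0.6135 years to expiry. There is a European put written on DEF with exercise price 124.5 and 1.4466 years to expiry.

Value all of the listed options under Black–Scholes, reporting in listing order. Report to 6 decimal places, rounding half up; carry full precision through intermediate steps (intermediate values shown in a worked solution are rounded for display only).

price(QRS call K=78.59) = 6.429774
price(DEF put K=124.5) = 12.894021

[QRS call K=78.59]
σ√T = 0.3676·√0.6135 = 0.287927
d₁ = (ln(S/K) + (r−q+σ²/2)T) / (σ√T) = (ln(71.64/78.59) + (0.0687−0.0122+0.3676²/2)·0.6135) / 0.287927 = (-0.092591 + 0.076114) / 0.287927 = -0.057227
d₂ = d₁ − σ√T = -0.057227 − 0.287927 = -0.345154
e^{−rT} = 0.958728
e^{−qT} = 0.992543
N(d₁) = 0.477182,  N(d₂) = 0.364989
price = S·e^{−qT}·N(d₁) − K·e^{−rT}·N(d₂) = 33.930433 − 27.500659 = 6.429774
[DEF put K=124.5]
σ√T = 0.2803·√1.4466 = 0.337130
d₁ = (ln(S/K) + (r−q+σ²/2)T) / (σ√T) = (ln(125.35/124.5) + (0.0687−0.041+0.2803²/2)·1.4466) / 0.337130 = (0.006804 + 0.096899) / 0.337130 = 0.307606
d₂ = d₁ − σ√T = 0.307606 − 0.337130 = -0.029524
e^{−rT} = 0.905397
e^{−qT} = 0.942414
N(−d₁) = 0.379191,  N(−d₂) = 0.511777
price = K·e^{−rT}·N(−d₂) − S·e^{−qT}·N(−d₁) = 57.688463 − 44.794443 = 12.894021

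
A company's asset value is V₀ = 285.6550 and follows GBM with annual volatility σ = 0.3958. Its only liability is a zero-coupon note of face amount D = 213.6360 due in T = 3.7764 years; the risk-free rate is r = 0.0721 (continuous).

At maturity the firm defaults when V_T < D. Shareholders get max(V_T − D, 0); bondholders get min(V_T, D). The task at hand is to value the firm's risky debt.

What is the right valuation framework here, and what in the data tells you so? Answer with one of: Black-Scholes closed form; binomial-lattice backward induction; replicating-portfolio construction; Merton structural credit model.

Key observation: assets follow a GBM and default happens iff V_T < 213.6360; valuing claims on that split (equity as a call, risky debt as the residual) is the structural model's definition.

framework: Merton structural credit model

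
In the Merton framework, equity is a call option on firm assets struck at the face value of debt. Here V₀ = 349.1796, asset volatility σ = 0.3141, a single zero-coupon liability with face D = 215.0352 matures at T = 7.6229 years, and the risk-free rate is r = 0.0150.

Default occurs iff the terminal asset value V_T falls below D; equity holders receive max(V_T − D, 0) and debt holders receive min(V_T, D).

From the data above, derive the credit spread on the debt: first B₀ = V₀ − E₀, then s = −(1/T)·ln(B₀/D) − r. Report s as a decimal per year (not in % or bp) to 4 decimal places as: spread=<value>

Work the structural quantities from V₀ = 349.1796 against face 215.0352:
d₁ = [ln(V₀/D) + (r + σ²/2)T] / (σ√T)
   = [ln(349.1796/215.0352) + (0.0150 + 0.5·0.3141²)·7.6229] / (0.3141·√7.6229)
   = [0.484785 + 0.490377] / 0.867218 = 1.124471
d₂ = d₁ − σ√T = 1.124471 − 0.867218 = 0.257254
N(d₁) = 0.869593,  N(d₂) = 0.601509,  e^(−rT) = 0.891952
E₀ = V₀·N(d₁) − D·e^(−rT)·N(d₂)
   = 349.1796·0.869593 − 215.0352·0.891952·0.601509 = 188.274359
B₀ = V₀ − E₀ = 349.1796 − 188.274359 = 160.905241
spread = −(1/T)·ln(B₀/D) − r = −(1/7.6229)·ln(160.905241/215.0352) − 0.0150 = 0.02304144

spread=0.0230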